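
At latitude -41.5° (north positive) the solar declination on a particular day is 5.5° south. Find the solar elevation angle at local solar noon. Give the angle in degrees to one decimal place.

At local solar noon the hour angle is zero, so the elevation is 90° − |φ − δ| = 90° − |-41.5° − (-5.5°)| = 90° − 36.0° = 54.0°.

54.0°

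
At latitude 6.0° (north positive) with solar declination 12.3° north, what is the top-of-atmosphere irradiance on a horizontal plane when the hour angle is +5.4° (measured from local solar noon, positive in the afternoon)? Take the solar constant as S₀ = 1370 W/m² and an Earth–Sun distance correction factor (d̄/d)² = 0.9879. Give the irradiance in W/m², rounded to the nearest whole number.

cos θ_z = sin φ sin δ + cos φ cos δ cos H = (0.1045)(0.2130) + (0.9945)(0.9770)(0.9956) = 0.9896.
Top-of-atmosphere irradiance = S₀ (d̄/d)² cos θ_z = 1370 × 0.9879 × 0.9896 = 1339.35 W/m².

1339 W/m²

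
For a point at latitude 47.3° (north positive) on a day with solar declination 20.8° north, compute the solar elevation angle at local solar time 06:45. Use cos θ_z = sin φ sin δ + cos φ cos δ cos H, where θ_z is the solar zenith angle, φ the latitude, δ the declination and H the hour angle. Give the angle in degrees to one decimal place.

22.6°

Hour angle H = 15° × (6.75 − 12) = -78.75°.
With φ = 47.3°, δ = 20.8°, H = -78.75°: sin φ sin δ = 0.2610, cos φ cos δ cos H = 0.1237, so cos θ_z = 0.3847.
θ_z = arccos(0.3847) = 67.37°, so the elevation is 90° − 67.37° = 22.63°.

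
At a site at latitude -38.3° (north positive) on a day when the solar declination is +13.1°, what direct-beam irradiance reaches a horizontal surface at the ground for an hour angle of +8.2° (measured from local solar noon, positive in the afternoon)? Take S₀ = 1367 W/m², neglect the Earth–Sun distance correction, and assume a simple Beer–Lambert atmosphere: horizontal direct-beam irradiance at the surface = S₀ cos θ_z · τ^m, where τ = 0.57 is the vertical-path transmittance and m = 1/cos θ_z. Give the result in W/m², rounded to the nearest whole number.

cos θ_z = sin φ sin δ + cos φ cos δ cos H = (-0.6198)(0.2267) + (0.7848)(0.9740)(0.9898) = 0.6161.
Air mass m = 1/cos θ_z = 1/0.6161 = 1.623; τ^m = 0.57^1.623 = 0.4016.
Surface direct beam = 1367 × 0.6161 × 0.4016 = 338.23 W/m².

338 W/m²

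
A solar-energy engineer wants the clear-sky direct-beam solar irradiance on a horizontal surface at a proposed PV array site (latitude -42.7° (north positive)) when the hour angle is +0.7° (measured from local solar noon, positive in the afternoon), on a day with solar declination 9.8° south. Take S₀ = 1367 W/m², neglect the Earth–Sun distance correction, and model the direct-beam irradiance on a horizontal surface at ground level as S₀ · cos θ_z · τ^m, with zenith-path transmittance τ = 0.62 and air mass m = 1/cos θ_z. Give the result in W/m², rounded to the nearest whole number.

649 W/m²

With φ = -42.7°, δ = -9.8°, H = 0.70°: sin φ sin δ = 0.1154, cos φ cos δ cos H = 0.7241, so cos θ_z = 0.8395.
Air mass m = 1/cos θ_z = 1/0.8395 = 1.191; τ^m = 0.62^1.191 = 0.5659.
Surface direct beam = 1367 × 0.8395 × 0.5659 = 649.42 W/m².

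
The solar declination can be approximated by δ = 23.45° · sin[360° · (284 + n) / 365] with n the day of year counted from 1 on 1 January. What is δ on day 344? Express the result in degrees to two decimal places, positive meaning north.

360 × (284 + 344) / 365 = 619.397°; sin(619.397°) = -0.9829.
δ = 23.45 × -0.9829 = -23.049° ≈ -23.05°.

-23.05°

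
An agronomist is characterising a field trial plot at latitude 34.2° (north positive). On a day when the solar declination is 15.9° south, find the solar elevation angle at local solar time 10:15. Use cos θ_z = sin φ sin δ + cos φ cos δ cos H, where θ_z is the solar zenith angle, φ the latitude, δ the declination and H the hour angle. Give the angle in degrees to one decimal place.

34.0°

Hour angle H = 15° × (10.25 − 12) = -26.25°.
With φ = 34.2°, δ = -15.9°, H = -26.25°: sin φ sin δ = -0.1540, cos φ cos δ cos H = 0.7134, so cos θ_z = 0.5594.
θ_z = arccos(0.5594) = 55.99°, so the elevation is 90° − 55.99° = 34.01°.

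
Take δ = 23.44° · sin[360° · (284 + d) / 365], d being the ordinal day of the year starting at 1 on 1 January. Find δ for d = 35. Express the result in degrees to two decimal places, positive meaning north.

-16.68°

360 × (284 + 35) / 365 = 314.630°; sin(314.630°) = -0.7117.
δ = 23.44 × -0.7117 = -16.682° ≈ -16.68°.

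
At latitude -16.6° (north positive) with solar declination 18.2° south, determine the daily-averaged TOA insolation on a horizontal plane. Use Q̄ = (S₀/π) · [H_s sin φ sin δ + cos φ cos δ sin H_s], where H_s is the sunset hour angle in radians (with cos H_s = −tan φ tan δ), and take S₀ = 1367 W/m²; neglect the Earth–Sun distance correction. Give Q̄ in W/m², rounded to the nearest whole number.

cos H_s = −tan(-16.6°) · tan(-18.2°) = -0.0980, so H_s = arccos(-0.0980) = 95.62°. In radians, H_s = 1.6689.
H_s sin φ sin δ = 1.6689 × -0.2857 × -0.3123 = 0.1489.
cos φ cos δ sin H_s = 0.9583 × 0.9500 × 0.9952 = 0.9060.
Q̄ = (1367/π) × (0.1489 + 0.9060) = 435.13 × 1.0549 = 459.02 W/m².

459 W/m²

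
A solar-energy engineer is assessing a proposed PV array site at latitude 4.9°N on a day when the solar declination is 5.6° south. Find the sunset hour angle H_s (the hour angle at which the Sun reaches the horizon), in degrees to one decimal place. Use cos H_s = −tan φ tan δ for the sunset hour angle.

89.5°

−tan φ tan δ = −(0.0857)(-0.0981) = 0.0084; H_s = arccos(0.0084) = 89.52°.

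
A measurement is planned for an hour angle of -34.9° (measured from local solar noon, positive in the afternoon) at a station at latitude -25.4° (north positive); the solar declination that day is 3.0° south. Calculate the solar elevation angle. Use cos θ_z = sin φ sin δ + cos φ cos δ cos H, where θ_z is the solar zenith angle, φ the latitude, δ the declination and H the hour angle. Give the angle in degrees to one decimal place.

cos θ_z = sin(-25.4°) sin(-3.0°) + cos(-25.4°) cos(-3.0°) cos(-34.90°) = 0.0224 + 0.7399 = 0.7623.
θ_z = arccos(0.7623) = 40.33°, so the elevation is 90° − 40.33° = 49.67°.

49.7°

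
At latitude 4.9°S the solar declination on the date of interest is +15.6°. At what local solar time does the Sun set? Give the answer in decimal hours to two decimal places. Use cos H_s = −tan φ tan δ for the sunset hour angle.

17.91 h

−tan φ tan δ = −(-0.0857)(0.2792) = 0.0239; H_s = arccos(0.0239) = 88.63°.
Sunset is at 12 + H_s/15 = 12 + 5.909 = 17.909 h local solar time.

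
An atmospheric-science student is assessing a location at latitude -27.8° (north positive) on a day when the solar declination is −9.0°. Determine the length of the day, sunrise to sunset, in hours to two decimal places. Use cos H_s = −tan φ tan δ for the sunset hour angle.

12.64 hours

−tan φ tan δ = −(-0.5272)(-0.1584) = -0.0835; H_s = arccos(-0.0835) = 94.79°.
Day length = 2 H_s / 15° h⁻¹ = 189.58° / 15 = 12.639 h.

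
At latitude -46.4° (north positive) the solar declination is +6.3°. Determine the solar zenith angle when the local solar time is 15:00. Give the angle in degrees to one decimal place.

66.1°

Hour angle H = 15° × (15 − 12) = 45.00°.
cos θ_z = sin(-46.4°) sin(6.3°) + cos(-46.4°) cos(6.3°) cos(45.00°) = -0.0795 + 0.4847 = 0.4052.
θ_z = arccos(0.4052) = 66.10°.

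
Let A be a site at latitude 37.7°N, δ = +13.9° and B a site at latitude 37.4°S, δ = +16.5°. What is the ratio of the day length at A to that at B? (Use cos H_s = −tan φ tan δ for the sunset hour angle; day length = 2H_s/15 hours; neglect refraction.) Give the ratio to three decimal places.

1.314

A: H_s = arccos(−tan 37.7° · tan 13.9°) = 101.03°, so 2H_s/15 = 13.4707 h.
B: H_s = arccos(−tan -37.4° · tan 16.5°) = 76.91°, so 2H_s/15 = 10.2547 h.
Ratio A/B = 13.4707 / 10.2547 = 1.3136.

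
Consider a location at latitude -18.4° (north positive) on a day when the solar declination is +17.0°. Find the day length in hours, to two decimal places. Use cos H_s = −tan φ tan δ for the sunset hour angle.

cos H_s = −tan(-18.4°) · tan(17.0°) = 0.1017, so H_s = arccos(0.1017) = 84.16°.
Day length = 2 H_s / 15° h⁻¹ = 168.32° / 15 = 11.221 h.

11.22 hours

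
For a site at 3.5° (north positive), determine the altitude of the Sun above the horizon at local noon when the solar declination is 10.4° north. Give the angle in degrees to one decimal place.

83.1°

At local solar noon the hour angle is zero, so the elevation is 90° − |φ − δ| = 90° − |3.5° − (10.4°)| = 90° − 6.9° = 83.1°.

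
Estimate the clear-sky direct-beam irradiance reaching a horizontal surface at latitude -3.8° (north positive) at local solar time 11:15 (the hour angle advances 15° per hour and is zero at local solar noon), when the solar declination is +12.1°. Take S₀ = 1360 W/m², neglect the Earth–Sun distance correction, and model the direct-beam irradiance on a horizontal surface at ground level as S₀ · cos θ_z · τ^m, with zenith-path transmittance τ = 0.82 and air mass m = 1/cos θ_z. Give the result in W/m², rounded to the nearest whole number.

Hour angle H = 15° × (11.25 − 12) = -11.25°.
cos θ_z = sin φ sin δ + cos φ cos δ cos H = (-0.0663)(0.2096) + (0.9978)(0.9778)(0.9808) = 0.9430.
Air mass m = 1/cos θ_z = 1/0.9430 = 1.060; τ^m = 0.82^1.060 = 0.8103.
Surface direct beam = 1360 × 0.9430 × 0.8103 = 1039.19 W/m².

1039 W/m²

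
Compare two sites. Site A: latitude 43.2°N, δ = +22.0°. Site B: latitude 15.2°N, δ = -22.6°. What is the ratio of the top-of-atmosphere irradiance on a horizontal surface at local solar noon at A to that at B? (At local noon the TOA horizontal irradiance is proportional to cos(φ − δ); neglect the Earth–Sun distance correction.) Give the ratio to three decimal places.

1.180

A: cos θ_z = cos(43.2° − (22.0°)) = 0.9323.
B: cos θ_z = cos(15.2° − (-22.6°)) = 0.7902.
Ratio A/B = 0.9323 / 0.7902 = 1.1798.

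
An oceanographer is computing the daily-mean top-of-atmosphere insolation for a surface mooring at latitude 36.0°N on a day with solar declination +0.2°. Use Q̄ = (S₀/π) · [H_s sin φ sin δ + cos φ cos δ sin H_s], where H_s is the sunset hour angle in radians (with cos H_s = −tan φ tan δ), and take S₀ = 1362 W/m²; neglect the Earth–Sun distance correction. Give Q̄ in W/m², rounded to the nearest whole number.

cos H_s = −tan(36.0°) · tan(0.2°) = -0.0025, so H_s = arccos(-0.0025) = 90.14°. In radians, H_s = 1.5732.
H_s sin φ sin δ = 1.5732 × 0.5878 × 0.0035 = 0.0032.
cos φ cos δ sin H_s = 0.8090 × 1.0000 × 1.0000 = 0.8090.
Q̄ = (1362/π) × (0.0032 + 0.8090) = 433.54 × 0.8122 = 352.12 W/m².

352 W/m²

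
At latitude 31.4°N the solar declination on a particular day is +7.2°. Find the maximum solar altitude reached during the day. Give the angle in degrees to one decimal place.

65.8°

At local solar noon the hour angle is zero, so the elevation is 90° − |φ − δ| = 90° − |31.4° − (7.2°)| = 90° − 24.2° = 65.8°.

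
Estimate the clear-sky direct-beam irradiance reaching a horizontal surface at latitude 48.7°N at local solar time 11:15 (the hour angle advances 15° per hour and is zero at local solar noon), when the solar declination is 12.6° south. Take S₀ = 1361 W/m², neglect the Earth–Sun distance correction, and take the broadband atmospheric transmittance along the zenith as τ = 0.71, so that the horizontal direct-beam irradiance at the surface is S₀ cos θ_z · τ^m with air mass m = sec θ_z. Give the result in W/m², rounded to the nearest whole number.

306 W/m²

Hour angle H = 15° × (11.25 − 12) = -11.25°.
cos θ_z = sin φ sin δ + cos φ cos δ cos H = (0.7513)(-0.2181) + (0.6600)(0.9759)(0.9808) = 0.4679.
Air mass m = 1/cos θ_z = 1/0.4679 = 2.137; τ^m = 0.71^2.137 = 0.4810.
Surface direct beam = 1361 × 0.4679 × 0.4810 = 306.31 W/m².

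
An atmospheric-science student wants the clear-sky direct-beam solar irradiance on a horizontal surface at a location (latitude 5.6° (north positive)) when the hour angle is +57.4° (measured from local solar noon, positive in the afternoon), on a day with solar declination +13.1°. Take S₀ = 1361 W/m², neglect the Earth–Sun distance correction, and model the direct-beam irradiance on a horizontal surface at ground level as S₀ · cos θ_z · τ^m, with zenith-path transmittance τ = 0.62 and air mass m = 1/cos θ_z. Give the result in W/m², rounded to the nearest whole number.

cos θ_z = sin(5.6°) sin(13.1°) + cos(5.6°) cos(13.1°) cos(57.40°) = 0.0221 + 0.5222 = 0.5443.
Air mass m = 1/cos θ_z = 1/0.5443 = 1.837; τ^m = 0.62^1.837 = 0.4156.
Surface direct beam = 1361 × 0.5443 × 0.4156 = 307.87 W/m².

308 W/m²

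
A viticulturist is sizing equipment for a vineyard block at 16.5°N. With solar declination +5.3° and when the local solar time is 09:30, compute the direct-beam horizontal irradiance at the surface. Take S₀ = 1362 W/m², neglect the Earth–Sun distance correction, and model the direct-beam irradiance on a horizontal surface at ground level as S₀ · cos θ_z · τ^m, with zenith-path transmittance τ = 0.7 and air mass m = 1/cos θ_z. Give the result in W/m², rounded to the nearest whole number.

677 W/m²

Hour angle H = 15° × (9.5 − 12) = -37.50°.
cos θ_z = sin φ sin δ + cos φ cos δ cos H = (0.2840)(0.0924) + (0.9588)(0.9957)(0.7934) = 0.7837.
Air mass m = 1/cos θ_z = 1/0.7837 = 1.276; τ^m = 0.7^1.276 = 0.6344.
Surface direct beam = 1362 × 0.7837 × 0.6344 = 677.16 W/m².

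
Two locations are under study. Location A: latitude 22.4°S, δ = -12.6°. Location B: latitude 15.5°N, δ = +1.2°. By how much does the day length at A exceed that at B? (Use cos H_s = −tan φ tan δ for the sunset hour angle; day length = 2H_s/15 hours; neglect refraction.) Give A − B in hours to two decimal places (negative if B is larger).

A: H_s = arccos(−tan -22.4° · tan -12.6°) = 95.29°, so 2H_s/15 = 12.7053 h.
B: H_s = arccos(−tan 15.5° · tan 1.2°) = 90.33°, so 2H_s/15 = 12.0440 h.
A − B = 12.7053 − 12.0440 = 0.6613 h.

+0.66 h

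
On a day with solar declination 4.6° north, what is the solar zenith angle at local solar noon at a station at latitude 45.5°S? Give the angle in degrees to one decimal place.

At local solar noon the hour angle is zero, so the zenith angle is |φ − δ| = |-45.5° − (4.6°)| = 50.1°.

50.1°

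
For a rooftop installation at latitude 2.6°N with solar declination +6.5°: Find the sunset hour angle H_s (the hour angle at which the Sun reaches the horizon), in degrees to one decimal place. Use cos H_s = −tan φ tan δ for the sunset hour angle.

90.3°

−tan φ tan δ = −(0.0454)(0.1139) = -0.0052; H_s = arccos(-0.0052) = 90.30°.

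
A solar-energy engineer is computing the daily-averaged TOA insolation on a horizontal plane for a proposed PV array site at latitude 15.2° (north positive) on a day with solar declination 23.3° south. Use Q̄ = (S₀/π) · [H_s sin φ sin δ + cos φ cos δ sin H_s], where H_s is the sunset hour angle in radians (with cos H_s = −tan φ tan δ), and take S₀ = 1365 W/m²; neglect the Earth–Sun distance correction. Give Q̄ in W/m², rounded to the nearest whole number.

The sunset hour angle satisfies cos H_s = −tan φ tan δ = 0.1170, giving H_s = 83.28°. In radians, H_s = 1.4535.
H_s sin φ sin δ = 1.4535 × 0.2622 × -0.3955 = -0.1507.
cos φ cos δ sin H_s = 0.9650 × 0.9184 × 0.9931 = 0.8801.
Q̄ = (1365/π) × (-0.1507 + 0.8801) = 434.49 × 0.7294 = 316.92 W/m².

317 W/m²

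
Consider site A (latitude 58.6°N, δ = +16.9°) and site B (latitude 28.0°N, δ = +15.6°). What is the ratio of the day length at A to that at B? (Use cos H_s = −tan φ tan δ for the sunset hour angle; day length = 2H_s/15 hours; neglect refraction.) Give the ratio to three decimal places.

1.216

A: H_s = arccos(−tan 58.6° · tan 16.9°) = 119.85°, so 2H_s/15 = 15.9800 h.
B: H_s = arccos(−tan 28.0° · tan 15.6°) = 98.54°, so 2H_s/15 = 13.1387 h.
Ratio A/B = 15.9800 / 13.1387 = 1.2163.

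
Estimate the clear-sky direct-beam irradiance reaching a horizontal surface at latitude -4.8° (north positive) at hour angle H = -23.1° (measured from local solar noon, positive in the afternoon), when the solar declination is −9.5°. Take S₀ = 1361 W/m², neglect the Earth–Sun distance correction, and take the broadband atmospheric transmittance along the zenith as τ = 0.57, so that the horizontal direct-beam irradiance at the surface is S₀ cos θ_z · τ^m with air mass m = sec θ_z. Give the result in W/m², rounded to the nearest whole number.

With φ = -4.8°, δ = -9.5°, H = -23.10°: sin φ sin δ = 0.0138, cos φ cos δ cos H = 0.9040, so cos θ_z = 0.9178.
Air mass m = 1/cos θ_z = 1/0.9178 = 1.090; τ^m = 0.57^1.090 = 0.5419.
Surface direct beam = 1361 × 0.9178 × 0.5419 = 676.90 W/m².

677 W/m²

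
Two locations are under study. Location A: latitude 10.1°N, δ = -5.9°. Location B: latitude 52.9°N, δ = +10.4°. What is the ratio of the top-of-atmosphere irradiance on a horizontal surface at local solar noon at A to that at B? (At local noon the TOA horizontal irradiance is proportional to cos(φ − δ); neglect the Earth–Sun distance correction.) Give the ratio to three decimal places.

1.304

A: cos θ_z = cos(10.1° − (-5.9°)) = 0.9613.
B: cos θ_z = cos(52.9° − (10.4°)) = 0.7373.
Ratio A/B = 0.9613 / 0.7373 = 1.3038.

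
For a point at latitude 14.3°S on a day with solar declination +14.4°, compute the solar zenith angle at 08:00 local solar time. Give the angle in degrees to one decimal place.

Hour angle H = 15° × (8 − 12) = -60.00°.
cos θ_z = sin φ sin δ + cos φ cos δ cos H = (-0.2470)(0.2487) + (0.9690)(0.9686)(0.5000) = 0.4079.
θ_z = arccos(0.4079) = 65.93°.

65.9°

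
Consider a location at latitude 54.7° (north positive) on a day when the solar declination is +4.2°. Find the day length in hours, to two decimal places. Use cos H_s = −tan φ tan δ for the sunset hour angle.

12.79 hours

cos H_s = −tan(54.7°) · tan(4.2°) = -0.1037, so H_s = arccos(-0.1037) = 95.95°.
Day length = 2 H_s / 15° h⁻¹ = 191.90° / 15 = 12.793 h.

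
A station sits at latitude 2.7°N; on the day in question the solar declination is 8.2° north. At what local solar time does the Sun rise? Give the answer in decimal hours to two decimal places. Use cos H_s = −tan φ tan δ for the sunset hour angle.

cos H_s = −tan(2.7°) · tan(8.2°) = -0.0068, so H_s = arccos(-0.0068) = 90.39°.
Sunrise is at 12 − H_s/15 = 12 − 6.026 = 5.974 h local solar time.

5.97 h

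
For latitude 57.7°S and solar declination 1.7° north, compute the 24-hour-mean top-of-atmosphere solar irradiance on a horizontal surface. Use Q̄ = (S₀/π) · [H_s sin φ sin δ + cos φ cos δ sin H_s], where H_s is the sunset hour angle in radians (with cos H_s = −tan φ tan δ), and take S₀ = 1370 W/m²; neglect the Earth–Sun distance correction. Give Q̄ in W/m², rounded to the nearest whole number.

216 W/m²

The sunset hour angle satisfies cos H_s = −tan φ tan δ = 0.0469, giving H_s = 87.31°. In radians, H_s = 1.5238.
H_s sin φ sin δ = 1.5238 × -0.8453 × 0.0297 = -0.0383.
cos φ cos δ sin H_s = 0.5344 × 0.9996 × 0.9989 = 0.5336.
Q̄ = (1370/π) × (-0.0383 + 0.5336) = 436.08 × 0.4953 = 215.99 W/m².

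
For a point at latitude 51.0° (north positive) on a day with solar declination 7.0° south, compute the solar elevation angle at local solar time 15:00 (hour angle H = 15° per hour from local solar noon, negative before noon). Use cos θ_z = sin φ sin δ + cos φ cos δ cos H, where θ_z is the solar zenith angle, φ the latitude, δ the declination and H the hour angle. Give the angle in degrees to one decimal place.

20.3°

Hour angle H = 15° × (15 − 12) = 45.00°.
With φ = 51.0°, δ = -7.0°, H = 45.00°: sin φ sin δ = -0.0947, cos φ cos δ cos H = 0.4417, so cos θ_z = 0.3470.
θ_z = arccos(0.3470) = 69.70°, so the elevation is 90° − 69.70° = 20.30°.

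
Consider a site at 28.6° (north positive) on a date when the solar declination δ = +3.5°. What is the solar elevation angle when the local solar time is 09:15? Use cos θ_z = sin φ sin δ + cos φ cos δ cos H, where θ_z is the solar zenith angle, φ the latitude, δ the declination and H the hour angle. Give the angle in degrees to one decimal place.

Hour angle H = 15° × (9.25 − 12) = -41.25°.
With φ = 28.6°, δ = 3.5°, H = -41.25°: sin φ sin δ = 0.0292, cos φ cos δ cos H = 0.6589, so cos θ_z = 0.6881.
θ_z = arccos(0.6881) = 46.52°, so the elevation is 90° − 46.52° = 43.48°.

43.5°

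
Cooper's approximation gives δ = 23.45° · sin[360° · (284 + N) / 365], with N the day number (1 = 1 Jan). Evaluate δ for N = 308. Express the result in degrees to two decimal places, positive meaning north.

-16.26°

360 × (284 + 308) / 365 = 583.890°; sin(583.890°) = -0.6933.
δ = 23.45 × -0.6933 = -16.258° ≈ -16.26°.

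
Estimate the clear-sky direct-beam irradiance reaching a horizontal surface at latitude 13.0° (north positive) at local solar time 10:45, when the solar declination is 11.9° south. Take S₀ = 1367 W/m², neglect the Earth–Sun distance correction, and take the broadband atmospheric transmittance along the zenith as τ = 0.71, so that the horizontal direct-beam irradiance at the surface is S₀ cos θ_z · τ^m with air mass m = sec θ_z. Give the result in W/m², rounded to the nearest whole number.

785 W/m²

Hour angle H = 15° × (10.75 − 12) = -18.75°.
With φ = 13.0°, δ = -11.9°, H = -18.75°: sin φ sin δ = -0.0464, cos φ cos δ cos H = 0.9028, so cos θ_z = 0.8564.
Air mass m = 1/cos θ_z = 1/0.8564 = 1.168; τ^m = 0.71^1.168 = 0.6703.
Surface direct beam = 1367 × 0.8564 × 0.6703 = 784.72 W/m².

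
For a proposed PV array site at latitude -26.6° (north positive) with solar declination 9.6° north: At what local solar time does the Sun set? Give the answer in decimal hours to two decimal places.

cos H_s = −tan(-26.6°) · tan(9.6°) = 0.0847, so H_s = arccos(0.0847) = 85.14°.
Sunset is at 12 + H_s/15 = 12 + 5.676 = 17.676 h local solar time.

17.68 h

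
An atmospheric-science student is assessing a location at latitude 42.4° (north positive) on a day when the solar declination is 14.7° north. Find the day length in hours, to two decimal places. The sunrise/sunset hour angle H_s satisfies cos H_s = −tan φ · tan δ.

−tan φ tan δ = −(0.9131)(0.2623) = -0.2395; H_s = arccos(-0.2395) = 103.86°.
Day length = 2 H_s / 15° h⁻¹ = 207.72° / 15 = 13.848 h.

13.85 hours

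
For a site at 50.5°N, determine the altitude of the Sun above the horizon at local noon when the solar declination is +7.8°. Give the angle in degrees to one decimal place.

At local solar noon the hour angle is zero, so the elevation is 90° − |φ − δ| = 90° − |50.5° − (7.8°)| = 90° − 42.7° = 47.3°.

47.3°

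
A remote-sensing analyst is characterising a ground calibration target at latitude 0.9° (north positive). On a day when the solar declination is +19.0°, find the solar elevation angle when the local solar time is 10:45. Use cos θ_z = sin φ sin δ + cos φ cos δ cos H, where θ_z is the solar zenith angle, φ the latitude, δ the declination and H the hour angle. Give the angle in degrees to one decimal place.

64.2°

Hour angle H = 15° × (10.75 − 12) = -18.75°.
cos θ_z = sin φ sin δ + cos φ cos δ cos H = (0.0157)(0.3256) + (0.9999)(0.9455)(0.9469) = 0.9003.
θ_z = arccos(0.9003) = 25.80°, so the elevation is 90° − 25.80° = 64.20°.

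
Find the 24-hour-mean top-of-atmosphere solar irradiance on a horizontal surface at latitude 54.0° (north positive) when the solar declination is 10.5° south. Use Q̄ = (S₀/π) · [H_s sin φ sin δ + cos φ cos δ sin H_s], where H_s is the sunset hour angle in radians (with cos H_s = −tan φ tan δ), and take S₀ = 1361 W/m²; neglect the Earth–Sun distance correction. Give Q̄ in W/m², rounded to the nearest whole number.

−tan φ tan δ = −(1.3764)(-0.1853) = 0.2550; H_s = arccos(0.2550) = 75.23°. In radians, H_s = 1.3130.
H_s sin φ sin δ = 1.3130 × 0.8090 × -0.1822 = -0.1935.
cos φ cos δ sin H_s = 0.5878 × 0.9833 × 0.9670 = 0.5589.
Q̄ = (1361/π) × (-0.1935 + 0.5589) = 433.22 × 0.3654 = 158.30 W/m².

158 W/m²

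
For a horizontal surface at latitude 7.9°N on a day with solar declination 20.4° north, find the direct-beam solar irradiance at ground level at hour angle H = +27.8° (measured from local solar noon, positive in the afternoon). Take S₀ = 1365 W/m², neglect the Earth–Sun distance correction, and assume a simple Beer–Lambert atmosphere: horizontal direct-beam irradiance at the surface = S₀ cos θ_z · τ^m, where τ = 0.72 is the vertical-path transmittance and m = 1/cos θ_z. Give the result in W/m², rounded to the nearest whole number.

813 W/m²

cos θ_z = sin(7.9°) sin(20.4°) + cos(7.9°) cos(20.4°) cos(27.80°) = 0.0479 + 0.8212 = 0.8691.
Air mass m = 1/cos θ_z = 1/0.8691 = 1.151; τ^m = 0.72^1.151 = 0.6852.
Surface direct beam = 1365 × 0.8691 × 0.6852 = 812.87 W/m².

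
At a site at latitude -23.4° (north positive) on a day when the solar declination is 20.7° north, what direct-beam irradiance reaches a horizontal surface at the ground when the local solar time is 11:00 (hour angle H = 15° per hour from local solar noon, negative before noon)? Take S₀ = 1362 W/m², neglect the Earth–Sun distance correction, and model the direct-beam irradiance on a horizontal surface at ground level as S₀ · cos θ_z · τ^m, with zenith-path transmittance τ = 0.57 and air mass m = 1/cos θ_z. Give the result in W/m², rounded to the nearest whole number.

415 W/m²

Hour angle H = 15° × (11 − 12) = -15.00°.
cos θ_z = sin φ sin δ + cos φ cos δ cos H = (-0.3971)(0.3535) + (0.9178)(0.9354)(0.9659) = 0.6889.
Air mass m = 1/cos θ_z = 1/0.6889 = 1.452; τ^m = 0.57^1.452 = 0.4421.
Surface direct beam = 1362 × 0.6889 × 0.4421 = 414.81 W/m².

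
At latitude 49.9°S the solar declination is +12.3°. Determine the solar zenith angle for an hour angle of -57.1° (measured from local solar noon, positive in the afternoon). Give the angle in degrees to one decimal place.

79.7°

cos θ_z = sin(-49.9°) sin(12.3°) + cos(-49.9°) cos(12.3°) cos(-57.10°) = -0.1630 + 0.3418 = 0.1788.
θ_z = arccos(0.1788) = 79.70°.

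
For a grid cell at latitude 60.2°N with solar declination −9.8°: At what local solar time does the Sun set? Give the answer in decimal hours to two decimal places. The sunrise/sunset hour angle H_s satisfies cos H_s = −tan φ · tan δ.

cos H_s = −tan(60.2°) · tan(-9.8°) = 0.3016, so H_s = arccos(0.3016) = 72.45°.
Sunset is at 12 + H_s/15 = 12 + 4.830 = 16.830 h local solar time.

16.83 h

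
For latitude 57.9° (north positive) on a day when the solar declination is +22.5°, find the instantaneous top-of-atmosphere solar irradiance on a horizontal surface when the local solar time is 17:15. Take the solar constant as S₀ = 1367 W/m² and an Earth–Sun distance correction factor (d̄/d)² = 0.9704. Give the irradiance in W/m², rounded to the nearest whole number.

557 W/m²

Hour angle H = 15° × (17.25 − 12) = 78.75°.
With φ = 57.9°, δ = 22.5°, H = 78.75°: sin φ sin δ = 0.3242, cos φ cos δ cos H = 0.0958, so cos θ_z = 0.4200.
Top-of-atmosphere irradiance = S₀ (d̄/d)² cos θ_z = 1367 × 0.9704 × 0.4200 = 557.15 W/m².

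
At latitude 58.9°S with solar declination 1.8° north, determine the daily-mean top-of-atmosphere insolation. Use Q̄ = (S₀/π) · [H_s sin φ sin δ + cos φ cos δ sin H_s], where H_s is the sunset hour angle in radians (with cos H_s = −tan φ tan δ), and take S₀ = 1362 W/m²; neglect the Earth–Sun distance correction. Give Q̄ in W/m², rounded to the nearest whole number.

206 W/m²

The sunset hour angle satisfies cos H_s = −tan φ tan δ = 0.0521, giving H_s = 87.01°. In radians, H_s = 1.5186.
H_s sin φ sin δ = 1.5186 × -0.8563 × 0.0314 = -0.0408.
cos φ cos δ sin H_s = 0.5165 × 0.9995 × 0.9986 = 0.5155.
Q̄ = (1362/π) × (-0.0408 + 0.5155) = 433.54 × 0.4747 = 205.80 W/m².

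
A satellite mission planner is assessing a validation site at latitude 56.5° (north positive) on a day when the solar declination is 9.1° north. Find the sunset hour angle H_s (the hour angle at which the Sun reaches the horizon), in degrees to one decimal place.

−tan φ tan δ = −(1.5108)(0.1602) = -0.2420; H_s = arccos(-0.2420) = 104.00°.

104.0°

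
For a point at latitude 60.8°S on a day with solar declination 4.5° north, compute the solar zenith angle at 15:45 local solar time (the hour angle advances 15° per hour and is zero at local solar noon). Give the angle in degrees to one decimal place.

Hour angle H = 15° × (15.75 − 12) = 56.25°.
With φ = -60.8°, δ = 4.5°, H = 56.25°: sin φ sin δ = -0.0685, cos φ cos δ cos H = 0.2702, so cos θ_z = 0.2017.
θ_z = arccos(0.2017) = 78.36°.

78.4°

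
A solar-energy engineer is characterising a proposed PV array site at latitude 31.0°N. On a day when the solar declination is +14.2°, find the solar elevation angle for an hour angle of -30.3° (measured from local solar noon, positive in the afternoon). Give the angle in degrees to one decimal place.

57.5°

cos θ_z = sin(31.0°) sin(14.2°) + cos(31.0°) cos(14.2°) cos(-30.30°) = 0.1263 + 0.7175 = 0.8438.
θ_z = arccos(0.8438) = 32.46°, so the elevation is 90° − 32.46° = 57.54°.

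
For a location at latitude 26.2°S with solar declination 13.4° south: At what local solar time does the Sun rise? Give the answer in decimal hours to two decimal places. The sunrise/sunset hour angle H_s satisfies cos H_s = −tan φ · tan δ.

The sunset hour angle satisfies cos H_s = −tan φ tan δ = -0.1172, giving H_s = 96.73°.
Sunrise is at 12 − H_s/15 = 12 − 6.449 = 5.551 h local solar time.

5.55 h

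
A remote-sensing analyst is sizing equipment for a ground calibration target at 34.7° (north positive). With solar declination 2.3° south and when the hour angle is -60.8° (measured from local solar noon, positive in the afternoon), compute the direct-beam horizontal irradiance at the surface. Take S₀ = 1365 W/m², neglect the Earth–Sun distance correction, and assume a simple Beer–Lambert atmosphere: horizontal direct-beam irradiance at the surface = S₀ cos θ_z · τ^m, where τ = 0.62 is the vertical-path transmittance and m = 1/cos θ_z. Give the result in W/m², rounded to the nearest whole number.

146 W/m²

cos θ_z = sin(34.7°) sin(-2.3°) + cos(34.7°) cos(-2.3°) cos(-60.80°) = -0.0228 + 0.4008 = 0.3780.
Air mass m = 1/cos θ_z = 1/0.3780 = 2.646; τ^m = 0.62^2.646 = 0.2823.
Surface direct beam = 1365 × 0.3780 × 0.2823 = 145.66 W/m².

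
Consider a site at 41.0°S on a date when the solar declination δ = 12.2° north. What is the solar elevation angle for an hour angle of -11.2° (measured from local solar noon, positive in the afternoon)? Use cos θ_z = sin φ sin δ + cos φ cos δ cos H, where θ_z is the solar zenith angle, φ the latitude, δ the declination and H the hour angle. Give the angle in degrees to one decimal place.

35.8°

With φ = -41.0°, δ = 12.2°, H = -11.20°: sin φ sin δ = -0.1386, cos φ cos δ cos H = 0.7236, so cos θ_z = 0.5850.
θ_z = arccos(0.5850) = 54.20°, so the elevation is 90° − 54.20° = 35.80°.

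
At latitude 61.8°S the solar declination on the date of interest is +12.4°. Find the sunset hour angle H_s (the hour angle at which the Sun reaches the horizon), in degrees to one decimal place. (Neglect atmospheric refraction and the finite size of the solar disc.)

65.8°

cos H_s = −tan(-61.8°) · tan(12.4°) = 0.4100, so H_s = arccos(0.4100) = 65.80°.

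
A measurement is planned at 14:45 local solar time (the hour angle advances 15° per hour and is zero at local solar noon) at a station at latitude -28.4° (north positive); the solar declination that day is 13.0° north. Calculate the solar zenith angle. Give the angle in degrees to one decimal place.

57.5°

Hour angle H = 15° × (14.75 − 12) = 41.25°.
cos θ_z = sin φ sin δ + cos φ cos δ cos H = (-0.4756)(0.2250) + (0.8796)(0.9744)(0.7518) = 0.5373.
θ_z = arccos(0.5373) = 57.50°.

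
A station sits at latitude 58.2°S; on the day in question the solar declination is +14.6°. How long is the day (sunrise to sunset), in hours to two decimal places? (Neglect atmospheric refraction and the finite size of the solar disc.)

8.69 hours

cos H_s = −tan(-58.2°) · tan(14.6°) = 0.4201, so H_s = arccos(0.4201) = 65.16°.
Day length = 2 H_s / 15° h⁻¹ = 130.32° / 15 = 8.688 h.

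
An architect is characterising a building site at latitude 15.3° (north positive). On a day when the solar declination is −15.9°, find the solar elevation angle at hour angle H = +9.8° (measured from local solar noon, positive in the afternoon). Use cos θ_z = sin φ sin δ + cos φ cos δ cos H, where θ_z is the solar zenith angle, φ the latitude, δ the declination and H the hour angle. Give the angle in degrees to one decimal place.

With φ = 15.3°, δ = -15.9°, H = 9.80°: sin φ sin δ = -0.0723, cos φ cos δ cos H = 0.9141, so cos θ_z = 0.8418.
θ_z = arccos(0.8418) = 32.67°, so the elevation is 90° − 32.67° = 57.33°.

57.3°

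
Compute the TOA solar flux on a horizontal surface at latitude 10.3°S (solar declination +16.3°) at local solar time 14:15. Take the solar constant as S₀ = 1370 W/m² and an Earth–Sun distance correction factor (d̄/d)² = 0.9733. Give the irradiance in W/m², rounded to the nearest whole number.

980 W/m²

Hour angle H = 15° × (14.25 − 12) = 33.75°.
cos θ_z = sin(-10.3°) sin(16.3°) + cos(-10.3°) cos(16.3°) cos(33.75°) = -0.0502 + 0.7852 = 0.7350.
Top-of-atmosphere irradiance = S₀ (d̄/d)² cos θ_z = 1370 × 0.9733 × 0.7350 = 980.06 W/m².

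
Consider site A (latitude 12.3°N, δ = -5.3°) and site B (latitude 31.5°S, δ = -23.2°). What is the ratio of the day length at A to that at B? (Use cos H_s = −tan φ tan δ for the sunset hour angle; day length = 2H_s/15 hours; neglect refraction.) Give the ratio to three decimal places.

0.844

A: H_s = arccos(−tan 12.3° · tan -5.3°) = 88.84°, so 2H_s/15 = 11.8453 h.
B: H_s = arccos(−tan -31.5° · tan -23.2°) = 105.23°, so 2H_s/15 = 14.0307 h.
Ratio A/B = 11.8453 / 14.0307 = 0.8442.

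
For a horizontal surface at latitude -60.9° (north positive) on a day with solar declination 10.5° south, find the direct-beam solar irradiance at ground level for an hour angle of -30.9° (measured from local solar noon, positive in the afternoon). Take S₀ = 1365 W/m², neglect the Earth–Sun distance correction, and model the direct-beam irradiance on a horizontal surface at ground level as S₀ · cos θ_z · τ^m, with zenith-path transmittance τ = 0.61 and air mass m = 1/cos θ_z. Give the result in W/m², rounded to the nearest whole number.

326 W/m²

cos θ_z = sin φ sin δ + cos φ cos δ cos H = (-0.8738)(-0.1822) + (0.4863)(0.9833)(0.8581) = 0.5695.
Air mass m = 1/cos θ_z = 1/0.5695 = 1.756; τ^m = 0.61^1.756 = 0.4198.
Surface direct beam = 1365 × 0.5695 × 0.4198 = 326.34 W/m².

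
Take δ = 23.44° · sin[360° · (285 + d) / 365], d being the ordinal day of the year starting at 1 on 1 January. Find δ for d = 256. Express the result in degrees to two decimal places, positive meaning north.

360 × (285 + 256) / 365 = 533.589°; sin(533.589°) = 0.1117.
δ = 23.44 × 0.1117 = 2.618° ≈ +2.62°.

+2.62°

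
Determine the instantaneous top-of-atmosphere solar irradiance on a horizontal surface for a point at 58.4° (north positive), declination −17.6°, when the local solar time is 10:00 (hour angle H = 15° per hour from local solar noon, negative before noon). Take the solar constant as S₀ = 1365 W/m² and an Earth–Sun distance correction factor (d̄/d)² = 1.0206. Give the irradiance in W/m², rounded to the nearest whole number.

244 W/m²

Hour angle H = 15° × (10 − 12) = -30.00°.
cos θ_z = sin(58.4°) sin(-17.6°) + cos(58.4°) cos(-17.6°) cos(-30.00°) = -0.2575 + 0.4325 = 0.1750.
Top-of-atmosphere irradiance = S₀ (d̄/d)² cos θ_z = 1365 × 1.0206 × 0.1750 = 243.80 W/m².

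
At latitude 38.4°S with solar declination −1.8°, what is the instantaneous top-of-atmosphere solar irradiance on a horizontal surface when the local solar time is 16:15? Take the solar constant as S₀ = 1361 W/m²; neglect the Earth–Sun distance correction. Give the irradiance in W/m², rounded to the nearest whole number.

498 W/m²

Hour angle H = 15° × (16.25 − 12) = 63.75°.
cos θ_z = sin(-38.4°) sin(-1.8°) + cos(-38.4°) cos(-1.8°) cos(63.75°) = 0.0195 + 0.3464 = 0.3659.
Top-of-atmosphere irradiance = S₀ cos θ_z = 1361 × 0.3659 = 497.99 W/m².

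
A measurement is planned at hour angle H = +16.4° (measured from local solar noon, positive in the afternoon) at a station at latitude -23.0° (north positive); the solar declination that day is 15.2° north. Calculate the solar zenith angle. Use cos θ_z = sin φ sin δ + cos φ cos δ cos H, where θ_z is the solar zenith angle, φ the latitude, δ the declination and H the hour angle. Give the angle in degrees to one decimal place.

With φ = -23.0°, δ = 15.2°, H = 16.40°: sin φ sin δ = -0.1024, cos φ cos δ cos H = 0.8522, so cos θ_z = 0.7498.
θ_z = arccos(0.7498) = 41.43°.

41.4°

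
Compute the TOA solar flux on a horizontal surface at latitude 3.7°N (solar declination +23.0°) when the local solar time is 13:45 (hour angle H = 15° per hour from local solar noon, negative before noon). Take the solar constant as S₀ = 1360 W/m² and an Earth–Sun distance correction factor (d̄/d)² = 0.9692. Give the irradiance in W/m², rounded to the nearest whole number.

1119 W/m²

Hour angle H = 15° × (13.75 − 12) = 26.25°.
cos θ_z = sin(3.7°) sin(23.0°) + cos(3.7°) cos(23.0°) cos(26.25°) = 0.0252 + 0.8239 = 0.8491.
Top-of-atmosphere irradiance = S₀ (d̄/d)² cos θ_z = 1360 × 0.9692 × 0.8491 = 1119.21 W/m².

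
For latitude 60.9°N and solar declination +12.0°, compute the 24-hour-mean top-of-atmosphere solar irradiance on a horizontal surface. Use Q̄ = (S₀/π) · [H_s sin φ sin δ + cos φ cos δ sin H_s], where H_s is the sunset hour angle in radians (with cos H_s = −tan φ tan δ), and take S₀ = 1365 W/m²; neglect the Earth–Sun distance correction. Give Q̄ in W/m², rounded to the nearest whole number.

The sunset hour angle satisfies cos H_s = −tan φ tan δ = -0.3819, giving H_s = 112.45°. In radians, H_s = 1.9626.
H_s sin φ sin δ = 1.9626 × 0.8738 × 0.2079 = 0.3565.
cos φ cos δ sin H_s = 0.4863 × 0.9781 × 0.9242 = 0.4396.
Q̄ = (1365/π) × (0.3565 + 0.4396) = 434.49 × 0.7961 = 345.90 W/m².

346 W/m²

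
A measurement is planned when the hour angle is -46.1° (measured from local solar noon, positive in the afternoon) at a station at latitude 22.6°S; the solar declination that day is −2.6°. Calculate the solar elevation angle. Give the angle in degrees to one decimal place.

cos θ_z = sin φ sin δ + cos φ cos δ cos H = (-0.3843)(-0.0454) + (0.9232)(0.9990)(0.6934) = 0.6570.
θ_z = arccos(0.6570) = 48.93°, so the elevation is 90° − 48.93° = 41.07°.

41.1°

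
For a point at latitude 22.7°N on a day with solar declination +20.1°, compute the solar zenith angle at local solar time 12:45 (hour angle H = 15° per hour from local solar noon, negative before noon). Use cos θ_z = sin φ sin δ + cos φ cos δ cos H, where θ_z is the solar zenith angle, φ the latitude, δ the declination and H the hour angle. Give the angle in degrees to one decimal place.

10.8°

Hour angle H = 15° × (12.75 − 12) = 11.25°.
cos θ_z = sin φ sin δ + cos φ cos δ cos H = (0.3859)(0.3437) + (0.9225)(0.9391)(0.9808) = 0.9823.
θ_z = arccos(0.9823) = 10.80°.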